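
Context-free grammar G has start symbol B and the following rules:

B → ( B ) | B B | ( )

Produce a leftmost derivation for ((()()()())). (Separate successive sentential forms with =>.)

B=>(B)=>((B))=>((BB))=>((BBB))=>((BBBB))=>((()BBB))=>((()()BB))=>((()()()B))=>((()()()()))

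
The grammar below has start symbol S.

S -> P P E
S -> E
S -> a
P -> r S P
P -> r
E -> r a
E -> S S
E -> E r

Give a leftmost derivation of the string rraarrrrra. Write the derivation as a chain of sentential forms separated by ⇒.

S ⇒ PPE   [S -> P P E]
PPE ⇒ rSPPE   [P -> r S P]
rSPPE ⇒ rEPPE   [S -> E]
rEPPE ⇒ rErPPE   [E -> E r]
rErPPE ⇒ rErrPPE   [E -> E r]
rErrPPE ⇒ rSSrrPPE   [E -> S S]
rSSrrPPE ⇒ rESrrPPE   [S -> E]
rESrrPPE ⇒ rraSrrPPE   [E -> r a]
rraSrrPPE ⇒ rraarrPPE   [S -> a]
rraarrPPE ⇒ rraarrrPE   [P -> r]
rraarrrPE ⇒ rraarrrrE   [P -> r]
rraarrrrE ⇒ rraarrrrra   [E -> r a]

S⇒PPE⇒rSPPE⇒rEPPE⇒rErPPE⇒rErrPPE⇒rSSrrPPE⇒rESrrPPE⇒rraSrrPPE⇒rraarrPPE⇒rraarrrPE⇒rraarrrrE⇒rraarrrrra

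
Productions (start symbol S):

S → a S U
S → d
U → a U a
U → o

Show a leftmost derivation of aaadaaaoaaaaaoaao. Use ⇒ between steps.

S ⇒ aSU ⇒ aaSUU ⇒ aaaSUUU ⇒ aaadUUU ⇒ aaadaUaUU ⇒ aaadaaUaaUU ⇒ aaadaaaUaaaUU ⇒ aaadaaaoaaaUU ⇒ aaadaaaoaaaaUaU ⇒ aaadaaaoaaaaaUaaU ⇒ aaadaaaoaaaaaoaaU ⇒ aaadaaaoaaaaaoaao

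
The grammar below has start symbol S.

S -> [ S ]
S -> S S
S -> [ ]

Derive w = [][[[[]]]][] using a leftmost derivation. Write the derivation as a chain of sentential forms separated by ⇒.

S ⇒ SS ⇒ []S ⇒ []SS ⇒ [][S]S ⇒ [][[S]]S ⇒ [][[[S]]]S ⇒ [][[[[]]]]S ⇒ [][[[[]]]][]

S ⇒ SS   [S -> S S]
SS ⇒ []S   [S -> [ ]]
[]S ⇒ []SS   [S -> S S]
[]SS ⇒ [][S]S   [S -> [ S ]]
[][S]S ⇒ [][[S]]S   [S -> [ S ]]
[][[S]]S ⇒ [][[[S]]]S   [S -> [ S ]]
[][[[S]]]S ⇒ [][[[[]]]]S   [S -> [ ]]
[][[[[]]]]S ⇒ [][[[[]]]][]   [S -> [ ]]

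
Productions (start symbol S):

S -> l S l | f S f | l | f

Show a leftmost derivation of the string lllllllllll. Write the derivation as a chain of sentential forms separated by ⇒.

S ⇒ lSl ⇒ llSll ⇒ lllSlll ⇒ llllSllll ⇒ lllllSlllll ⇒ lllllllllll

S ⇒ lSl   [S -> l S l]
lSl ⇒ llSll   [S -> l S l]
llSll ⇒ lllSlll   [S -> l S l]
lllSlll ⇒ llllSllll   [S -> l S l]
llllSllll ⇒ lllllSlllll   [S -> l S l]
lllllSlllll ⇒ lllllllllll   [S -> l]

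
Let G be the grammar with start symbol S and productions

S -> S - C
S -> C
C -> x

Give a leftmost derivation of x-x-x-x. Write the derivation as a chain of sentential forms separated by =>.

S => S-C   [S -> S - C]
S-C => S-C-C   [S -> S - C]
S-C-C => S-C-C-C   [S -> S - C]
S-C-C-C => C-C-C-C   [S -> C]
C-C-C-C => x-C-C-C   [C -> x]
x-C-C-C => x-x-C-C   [C -> x]
x-x-C-C => x-x-x-C   [C -> x]
x-x-x-C => x-x-x-x   [C -> x]

S => S-C => S-C-C => S-C-C-C => C-C-C-C => x-C-C-C => x-x-C-C => x-x-x-C => x-x-x-x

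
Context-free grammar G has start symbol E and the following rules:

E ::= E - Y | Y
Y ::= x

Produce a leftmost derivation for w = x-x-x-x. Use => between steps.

E => E-Y => E-Y-Y => E-Y-Y-Y => Y-Y-Y-Y => x-Y-Y-Y => x-x-Y-Y => x-x-x-Y => x-x-x-x

E => E-Y   [E ::= E - Y]
E-Y => E-Y-Y   [E ::= E - Y]
E-Y-Y => E-Y-Y-Y   [E ::= E - Y]
E-Y-Y-Y => Y-Y-Y-Y   [E ::= Y]
Y-Y-Y-Y => x-Y-Y-Y   [Y ::= x]
x-Y-Y-Y => x-x-Y-Y   [Y ::= x]
x-x-Y-Y => x-x-x-Y   [Y ::= x]
x-x-x-Y => x-x-x-x   [Y ::= x]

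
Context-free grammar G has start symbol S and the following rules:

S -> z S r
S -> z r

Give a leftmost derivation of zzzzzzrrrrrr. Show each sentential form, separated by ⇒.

S ⇒ zSr   [S -> z S r]
zSr ⇒ zzSrr   [S -> z S r]
zzSrr ⇒ zzzSrrr   [S -> z S r]
zzzSrrr ⇒ zzzzSrrrr   [S -> z S r]
zzzzSrrrr ⇒ zzzzzSrrrrr   [S -> z S r]
zzzzzSrrrrr ⇒ zzzzzzrrrrrr   [S -> z r]

S ⇒ zSr ⇒ zzSrr ⇒ zzzSrrr ⇒ zzzzSrrrr ⇒ zzzzzSrrrrr ⇒ zzzzzzrrrrrr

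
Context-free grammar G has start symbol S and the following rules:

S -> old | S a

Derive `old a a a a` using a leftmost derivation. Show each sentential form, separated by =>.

S => S a   [S -> S a]
S a => S a a   [S -> S a]
S a a => S a a a   [S -> S a]
S a a a => S a a a a   [S -> S a]
S a a a a => old a a a a   [S -> old]

S => S a => S a a => S a a a => S a a a a => old a a a a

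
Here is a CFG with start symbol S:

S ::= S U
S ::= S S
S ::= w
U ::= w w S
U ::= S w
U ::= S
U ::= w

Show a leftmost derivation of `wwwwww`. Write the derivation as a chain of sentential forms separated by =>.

S=>SU=>SSU=>SUSU=>wUSU=>wSwSU=>wwwSU=>wwwSSU=>wwwwSU=>wwwwwU=>wwwwww

S => SU   [S ::= S U]
SU => SSU   [S ::= S S]
SSU => SUSU   [S ::= S U]
SUSU => wUSU   [S ::= w]
wUSU => wSwSU   [U ::= S w]
wSwSU => wwwSU   [S ::= w]
wwwSU => wwwSSU   [S ::= S S]
wwwSSU => wwwwSU   [S ::= w]
wwwwSU => wwwwwU   [S ::= w]
wwwwwU => wwwwww   [U ::= w]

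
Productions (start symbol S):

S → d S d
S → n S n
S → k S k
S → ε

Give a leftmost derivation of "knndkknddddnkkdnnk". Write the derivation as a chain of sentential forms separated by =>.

S => kSk => knSnk => knnSnnk => knndSdnnk => knndkSkdnnk => knndkkSkkdnnk => knndkknSnkkdnnk => knndkkndSdnkkdnnk => knndkknddSddnkkdnnk => knndkknddddnkkdnnk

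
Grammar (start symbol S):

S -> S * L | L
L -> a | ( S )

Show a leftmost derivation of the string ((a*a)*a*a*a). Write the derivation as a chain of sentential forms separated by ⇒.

S⇒L⇒(S)⇒(S*L)⇒(S*L*L)⇒(S*L*L*L)⇒(L*L*L*L)⇒((S)*L*L*L)⇒((S*L)*L*L*L)⇒((L*L)*L*L*L)⇒((a*L)*L*L*L)⇒((a*a)*L*L*L)⇒((a*a)*a*L*L)⇒((a*a)*a*a*L)⇒((a*a)*a*a*a)

S ⇒ L   [S -> L]
L ⇒ (S)   [L -> ( S )]
(S) ⇒ (S*L)   [S -> S * L]
(S*L) ⇒ (S*L*L)   [S -> S * L]
(S*L*L) ⇒ (S*L*L*L)   [S -> S * L]
(S*L*L*L) ⇒ (L*L*L*L)   [S -> L]
(L*L*L*L) ⇒ ((S)*L*L*L)   [L -> ( S )]
((S)*L*L*L) ⇒ ((S*L)*L*L*L)   [S -> S * L]
((S*L)*L*L*L) ⇒ ((L*L)*L*L*L)   [S -> L]
((L*L)*L*L*L) ⇒ ((a*L)*L*L*L)   [L -> a]
((a*L)*L*L*L) ⇒ ((a*a)*L*L*L)   [L -> a]
((a*a)*L*L*L) ⇒ ((a*a)*a*L*L)   [L -> a]
((a*a)*a*L*L) ⇒ ((a*a)*a*a*L)   [L -> a]
((a*a)*a*a*L) ⇒ ((a*a)*a*a*a)   [L -> a]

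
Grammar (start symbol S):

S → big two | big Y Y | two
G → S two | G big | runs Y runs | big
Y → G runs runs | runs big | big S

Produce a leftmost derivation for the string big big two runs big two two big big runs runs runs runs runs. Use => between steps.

S => big Y Y => big big S Y => big big two Y => big big two G runs runs => big big two runs Y runs runs runs => big big two runs G runs runs runs runs runs => big big two runs G big runs runs runs runs runs => big big two runs G big big runs runs runs runs runs => big big two runs S two big big runs runs runs runs runs => big big two runs big two two big big runs runs runs runs runs

S => big Y Y   [S → big Y Y]
big Y Y => big big S Y   [Y → big S]
big big S Y => big big two Y   [S → two]
big big two Y => big big two G runs runs   [Y → G runs runs]
big big two G runs runs => big big two runs Y runs runs runs   [G → runs Y runs]
big big two runs Y runs runs runs => big big two runs G runs runs runs runs runs   [Y → G runs runs]
big big two runs G runs runs runs runs runs => big big two runs G big runs runs runs runs runs   [G → G big]
big big two runs G big runs runs runs runs runs => big big two runs G big big runs runs runs runs runs   [G → G big]
big big two runs G big big runs runs runs runs runs => big big two runs S two big big runs runs runs runs runs   [G → S two]
big big two runs S two big big runs runs runs runs runs => big big two runs big two two big big runs runs runs runs runs   [S → big two]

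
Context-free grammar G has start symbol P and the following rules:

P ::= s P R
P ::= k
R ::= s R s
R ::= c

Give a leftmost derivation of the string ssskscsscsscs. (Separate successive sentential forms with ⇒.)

P⇒sPR⇒ssPRR⇒sssPRRR⇒ssskRRR⇒sssksRsRR⇒ssskscsRR⇒ssskscssRsR⇒ssskscsscsR⇒ssskscsscssRs⇒ssskscsscsscs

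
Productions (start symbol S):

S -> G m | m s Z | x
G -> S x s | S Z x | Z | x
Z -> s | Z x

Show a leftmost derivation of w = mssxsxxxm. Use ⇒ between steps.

S⇒Gm⇒SZxm⇒msZZxm⇒msZxZxm⇒mssxZxm⇒mssxZxxm⇒mssxZxxxm⇒mssxsxxxm

S ⇒ Gm   [S -> G m]
Gm ⇒ SZxm   [G -> S Z x]
SZxm ⇒ msZZxm   [S -> m s Z]
msZZxm ⇒ msZxZxm   [Z -> Z x]
msZxZxm ⇒ mssxZxm   [Z -> s]
mssxZxm ⇒ mssxZxxm   [Z -> Z x]
mssxZxxm ⇒ mssxZxxxm   [Z -> Z x]
mssxZxxxm ⇒ mssxsxxxm   [Z -> s]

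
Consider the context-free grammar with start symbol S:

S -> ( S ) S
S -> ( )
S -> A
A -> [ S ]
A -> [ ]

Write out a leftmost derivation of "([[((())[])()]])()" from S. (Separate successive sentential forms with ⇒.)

S ⇒ (S)S ⇒ (A)S ⇒ ([S])S ⇒ ([A])S ⇒ ([[S]])S ⇒ ([[(S)S]])S ⇒ ([[((S)S)S]])S ⇒ ([[((())S)S]])S ⇒ ([[((())A)S]])S ⇒ ([[((())[])S]])S ⇒ ([[((())[])()]])S ⇒ ([[((())[])()]])()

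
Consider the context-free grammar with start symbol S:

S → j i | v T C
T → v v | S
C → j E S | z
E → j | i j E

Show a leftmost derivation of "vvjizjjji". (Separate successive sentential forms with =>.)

S => vTC => vSC => vvTCC => vvSCC => vvjiCC => vvjizC => vvjizjES => vvjizjjS => vvjizjjji

S => vTC   [S → v T C]
vTC => vSC   [T → S]
vSC => vvTCC   [S → v T C]
vvTCC => vvSCC   [T → S]
vvSCC => vvjiCC   [S → j i]
vvjiCC => vvjizC   [C → z]
vvjizC => vvjizjES   [C → j E S]
vvjizjES => vvjizjjS   [E → j]
vvjizjjS => vvjizjjji   [S → j i]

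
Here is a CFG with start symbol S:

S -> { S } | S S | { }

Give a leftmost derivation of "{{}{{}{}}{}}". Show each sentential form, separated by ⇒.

S ⇒ {S} ⇒ {SS} ⇒ {SSS} ⇒ {{}SS} ⇒ {{}{S}S} ⇒ {{}{SS}S} ⇒ {{}{{}S}S} ⇒ {{}{{}{}}S} ⇒ {{}{{}{}}{}}

S ⇒ {S}   [S -> { S }]
{S} ⇒ {SS}   [S -> S S]
{SS} ⇒ {SSS}   [S -> S S]
{SSS} ⇒ {{}SS}   [S -> { }]
{{}SS} ⇒ {{}{S}S}   [S -> { S }]
{{}{S}S} ⇒ {{}{SS}S}   [S -> S S]
{{}{SS}S} ⇒ {{}{{}S}S}   [S -> { }]
{{}{{}S}S} ⇒ {{}{{}{}}S}   [S -> { }]
{{}{{}{}}S} ⇒ {{}{{}{}}{}}   [S -> { }]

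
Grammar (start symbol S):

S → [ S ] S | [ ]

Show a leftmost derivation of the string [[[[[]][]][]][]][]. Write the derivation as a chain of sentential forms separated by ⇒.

S ⇒ [S]S ⇒ [[S]S]S ⇒ [[[S]S]S]S ⇒ [[[[S]S]S]S]S ⇒ [[[[[]]S]S]S]S ⇒ [[[[[]][]]S]S]S ⇒ [[[[[]][]][]]S]S ⇒ [[[[[]][]][]][]]S ⇒ [[[[[]][]][]][]][]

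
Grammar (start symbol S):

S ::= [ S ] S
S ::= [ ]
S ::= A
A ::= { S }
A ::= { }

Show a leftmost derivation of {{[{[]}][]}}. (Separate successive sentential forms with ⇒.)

S⇒A⇒{S}⇒{A}⇒{{S}}⇒{{[S]S}}⇒{{[A]S}}⇒{{[{S}]S}}⇒{{[{[]}]S}}⇒{{[{[]}][]}}

S ⇒ A   [S ::= A]
A ⇒ {S}   [A ::= { S }]
{S} ⇒ {A}   [S ::= A]
{A} ⇒ {{S}}   [A ::= { S }]
{{S}} ⇒ {{[S]S}}   [S ::= [ S ] S]
{{[S]S}} ⇒ {{[A]S}}   [S ::= A]
{{[A]S}} ⇒ {{[{S}]S}}   [A ::= { S }]
{{[{S}]S}} ⇒ {{[{[]}]S}}   [S ::= [ ]]
{{[{[]}]S}} ⇒ {{[{[]}][]}}   [S ::= [ ]]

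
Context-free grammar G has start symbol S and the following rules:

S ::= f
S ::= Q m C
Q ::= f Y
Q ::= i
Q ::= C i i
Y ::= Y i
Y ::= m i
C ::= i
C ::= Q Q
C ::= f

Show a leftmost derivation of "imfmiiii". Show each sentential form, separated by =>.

S => QmC   [S ::= Q m C]
QmC => imC   [Q ::= i]
imC => imQQ   [C ::= Q Q]
imQQ => imfYQ   [Q ::= f Y]
imfYQ => imfYiQ   [Y ::= Y i]
imfYiQ => imfYiiQ   [Y ::= Y i]
imfYiiQ => imfmiiiQ   [Y ::= m i]
imfmiiiQ => imfmiiii   [Q ::= i]

S => QmC => imC => imQQ => imfYQ => imfYiQ => imfYiiQ => imfmiiiQ => imfmiiii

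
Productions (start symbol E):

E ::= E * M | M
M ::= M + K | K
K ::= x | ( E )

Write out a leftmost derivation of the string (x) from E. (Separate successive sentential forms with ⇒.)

E ⇒ M   [E ::= M]
M ⇒ K   [M ::= K]
K ⇒ (E)   [K ::= ( E )]
(E) ⇒ (M)   [E ::= M]
(M) ⇒ (K)   [M ::= K]
(K) ⇒ (x)   [K ::= x]

E⇒M⇒K⇒(E)⇒(M)⇒(K)⇒(x)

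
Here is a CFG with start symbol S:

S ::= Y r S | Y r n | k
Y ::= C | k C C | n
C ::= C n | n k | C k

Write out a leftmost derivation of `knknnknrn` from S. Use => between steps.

S => Yrn => kCCrn => kCnCrn => knknCrn => knknCnrn => knknnknrn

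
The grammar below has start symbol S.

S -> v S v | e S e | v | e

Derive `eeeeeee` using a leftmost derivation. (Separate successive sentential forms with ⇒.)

S⇒eSe⇒eeSee⇒eeeSeee⇒eeeeeee

S ⇒ eSe   [S -> e S e]
eSe ⇒ eeSee   [S -> e S e]
eeSee ⇒ eeeSeee   [S -> e S e]
eeeSeee ⇒ eeeeeee   [S -> e]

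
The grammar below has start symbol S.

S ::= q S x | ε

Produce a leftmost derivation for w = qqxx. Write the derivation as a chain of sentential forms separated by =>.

S => qSx => qqSxx => qqxx

S => qSx   [S ::= q S x]
qSx => qqSxx   [S ::= q S x]
qqSxx => qqxx   [S ::= ε]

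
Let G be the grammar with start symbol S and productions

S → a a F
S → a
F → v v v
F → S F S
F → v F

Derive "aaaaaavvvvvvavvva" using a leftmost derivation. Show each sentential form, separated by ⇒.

S ⇒ aaF ⇒ aaSFS ⇒ aaaaFFS ⇒ aaaaSFSFS ⇒ aaaaaaFFSFS ⇒ aaaaaavvvFSFS ⇒ aaaaaavvvvvvSFS ⇒ aaaaaavvvvvvaFS ⇒ aaaaaavvvvvvavvvS ⇒ aaaaaavvvvvvavvva

S ⇒ aaF   [S → a a F]
aaF ⇒ aaSFS   [F → S F S]
aaSFS ⇒ aaaaFFS   [S → a a F]
aaaaFFS ⇒ aaaaSFSFS   [F → S F S]
aaaaSFSFS ⇒ aaaaaaFFSFS   [S → a a F]
aaaaaaFFSFS ⇒ aaaaaavvvFSFS   [F → v v v]
aaaaaavvvFSFS ⇒ aaaaaavvvvvvSFS   [F → v v v]
aaaaaavvvvvvSFS ⇒ aaaaaavvvvvvaFS   [S → a]
aaaaaavvvvvvaFS ⇒ aaaaaavvvvvvavvvS   [F → v v v]
aaaaaavvvvvvavvvS ⇒ aaaaaavvvvvvavvva   [S → a]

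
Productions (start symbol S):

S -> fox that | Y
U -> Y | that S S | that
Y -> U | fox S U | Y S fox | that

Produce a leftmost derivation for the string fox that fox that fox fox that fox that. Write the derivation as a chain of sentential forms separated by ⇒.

S ⇒ Y ⇒ fox S U ⇒ fox Y U ⇒ fox Y S fox U ⇒ fox Y S fox S fox U ⇒ fox that S fox S fox U ⇒ fox that fox that fox S fox U ⇒ fox that fox that fox fox that fox U ⇒ fox that fox that fox fox that fox that

S ⇒ Y   [S -> Y]
Y ⇒ fox S U   [Y -> fox S U]
fox S U ⇒ fox Y U   [S -> Y]
fox Y U ⇒ fox Y S fox U   [Y -> Y S fox]
fox Y S fox U ⇒ fox Y S fox S fox U   [Y -> Y S fox]
fox Y S fox S fox U ⇒ fox that S fox S fox U   [Y -> that]
fox that S fox S fox U ⇒ fox that fox that fox S fox U   [S -> fox that]
fox that fox that fox S fox U ⇒ fox that fox that fox fox that fox U   [S -> fox that]
fox that fox that fox fox that fox U ⇒ fox that fox that fox fox that fox that   [U -> that]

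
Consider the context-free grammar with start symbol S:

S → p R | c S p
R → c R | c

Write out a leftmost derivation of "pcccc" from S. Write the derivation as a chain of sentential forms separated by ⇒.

S ⇒ pR   [S → p R]
pR ⇒ pcR   [R → c R]
pcR ⇒ pccR   [R → c R]
pccR ⇒ pcccR   [R → c R]
pcccR ⇒ pcccc   [R → c]

S⇒pR⇒pcR⇒pccR⇒pcccR⇒pcccc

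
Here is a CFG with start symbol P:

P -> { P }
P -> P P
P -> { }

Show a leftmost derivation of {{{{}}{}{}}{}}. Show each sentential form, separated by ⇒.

P ⇒ {P} ⇒ {PP} ⇒ {{P}P} ⇒ {{PP}P} ⇒ {{PPP}P} ⇒ {{{P}PP}P} ⇒ {{{{}}PP}P} ⇒ {{{{}}{}P}P} ⇒ {{{{}}{}{}}P} ⇒ {{{{}}{}{}}{}}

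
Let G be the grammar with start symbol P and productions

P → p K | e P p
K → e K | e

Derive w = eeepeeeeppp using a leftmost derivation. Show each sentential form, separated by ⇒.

P ⇒ ePp   [P → e P p]
ePp ⇒ eePpp   [P → e P p]
eePpp ⇒ eeePppp   [P → e P p]
eeePppp ⇒ eeepKppp   [P → p K]
eeepKppp ⇒ eeepeKppp   [K → e K]
eeepeKppp ⇒ eeepeeKppp   [K → e K]
eeepeeKppp ⇒ eeepeeeKppp   [K → e K]
eeepeeeKppp ⇒ eeepeeeeppp   [K → e]

P ⇒ ePp ⇒ eePpp ⇒ eeePppp ⇒ eeepKppp ⇒ eeepeKppp ⇒ eeepeeKppp ⇒ eeepeeeKppp ⇒ eeepeeeeppp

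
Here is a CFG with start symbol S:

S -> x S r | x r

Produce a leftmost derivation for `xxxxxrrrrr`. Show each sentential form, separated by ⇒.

S ⇒ xSr   [S -> x S r]
xSr ⇒ xxSrr   [S -> x S r]
xxSrr ⇒ xxxSrrr   [S -> x S r]
xxxSrrr ⇒ xxxxSrrrr   [S -> x S r]
xxxxSrrrr ⇒ xxxxxrrrrr   [S -> x r]

S ⇒ xSr ⇒ xxSrr ⇒ xxxSrrr ⇒ xxxxSrrrr ⇒ xxxxxrrrrr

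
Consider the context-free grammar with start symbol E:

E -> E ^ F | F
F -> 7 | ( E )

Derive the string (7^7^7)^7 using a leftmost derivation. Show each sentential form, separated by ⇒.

E ⇒ E^F ⇒ F^F ⇒ (E)^F ⇒ (E^F)^F ⇒ (E^F^F)^F ⇒ (F^F^F)^F ⇒ (7^F^F)^F ⇒ (7^7^F)^F ⇒ (7^7^7)^F ⇒ (7^7^7)^7

E ⇒ E^F   [E -> E ^ F]
E^F ⇒ F^F   [E -> F]
F^F ⇒ (E)^F   [F -> ( E )]
(E)^F ⇒ (E^F)^F   [E -> E ^ F]
(E^F)^F ⇒ (E^F^F)^F   [E -> E ^ F]
(E^F^F)^F ⇒ (F^F^F)^F   [E -> F]
(F^F^F)^F ⇒ (7^F^F)^F   [F -> 7]
(7^F^F)^F ⇒ (7^7^F)^F   [F -> 7]
(7^7^F)^F ⇒ (7^7^7)^F   [F -> 7]
(7^7^7)^F ⇒ (7^7^7)^7   [F -> 7]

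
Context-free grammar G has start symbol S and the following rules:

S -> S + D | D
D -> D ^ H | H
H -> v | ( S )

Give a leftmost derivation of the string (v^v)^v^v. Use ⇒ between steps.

S⇒D⇒D^H⇒D^H^H⇒H^H^H⇒(S)^H^H⇒(D)^H^H⇒(D^H)^H^H⇒(H^H)^H^H⇒(v^H)^H^H⇒(v^v)^H^H⇒(v^v)^v^H⇒(v^v)^v^v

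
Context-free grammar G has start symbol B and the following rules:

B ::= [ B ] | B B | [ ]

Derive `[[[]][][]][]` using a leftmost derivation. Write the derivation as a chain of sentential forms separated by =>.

B=>BB=>[B]B=>[BB]B=>[BBB]B=>[[B]BB]B=>[[[]]BB]B=>[[[]][]B]B=>[[[]][][]]B=>[[[]][][]][]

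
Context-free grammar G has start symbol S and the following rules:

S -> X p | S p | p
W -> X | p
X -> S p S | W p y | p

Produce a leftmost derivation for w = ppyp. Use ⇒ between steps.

S ⇒ Xp ⇒ Wpyp ⇒ ppyp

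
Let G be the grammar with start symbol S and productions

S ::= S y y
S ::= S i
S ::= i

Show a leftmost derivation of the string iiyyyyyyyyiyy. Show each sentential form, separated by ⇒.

S ⇒ Syy ⇒ Siyy ⇒ Syyiyy ⇒ Syyyyiyy ⇒ Syyyyyyiyy ⇒ Syyyyyyyyiyy ⇒ Siyyyyyyyyiyy ⇒ iiyyyyyyyyiyy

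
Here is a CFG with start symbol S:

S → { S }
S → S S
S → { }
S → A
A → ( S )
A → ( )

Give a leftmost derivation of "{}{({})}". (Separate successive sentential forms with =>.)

S => SS => {}S => {}{S} => {}{A} => {}{(S)} => {}{({})}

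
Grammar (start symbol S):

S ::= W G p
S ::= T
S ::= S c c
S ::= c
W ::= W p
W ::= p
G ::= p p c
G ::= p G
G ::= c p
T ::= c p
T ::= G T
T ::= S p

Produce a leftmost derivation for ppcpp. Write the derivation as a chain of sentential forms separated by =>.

S => WGp   [S ::= W G p]
WGp => WpGp   [W ::= W p]
WpGp => ppGp   [W ::= p]
ppGp => ppcpp   [G ::= c p]

S=>WGp=>WpGp=>ppGp=>ppcpp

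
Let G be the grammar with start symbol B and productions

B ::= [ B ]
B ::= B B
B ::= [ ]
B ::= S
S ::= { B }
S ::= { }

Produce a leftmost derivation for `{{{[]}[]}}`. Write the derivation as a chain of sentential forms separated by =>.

B => S => {B} => {S} => {{B}} => {{BB}} => {{SB}} => {{{B}B}} => {{{[]}B}} => {{{[]}[]}}

B => S   [B ::= S]
S => {B}   [S ::= { B }]
{B} => {S}   [B ::= S]
{S} => {{B}}   [S ::= { B }]
{{B}} => {{BB}}   [B ::= B B]
{{BB}} => {{SB}}   [B ::= S]
{{SB}} => {{{B}B}}   [S ::= { B }]
{{{B}B}} => {{{[]}B}}   [B ::= [ ]]
{{{[]}B}} => {{{[]}[]}}   [B ::= [ ]]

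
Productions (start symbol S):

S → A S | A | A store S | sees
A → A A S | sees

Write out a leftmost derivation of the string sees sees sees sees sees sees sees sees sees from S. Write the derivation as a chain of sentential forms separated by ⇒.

S ⇒ A ⇒ A A S ⇒ A A S A S ⇒ sees A S A S ⇒ sees A A S S A S ⇒ sees A A S A S S A S ⇒ sees sees A S A S S A S ⇒ sees sees sees S A S S A S ⇒ sees sees sees sees A S S A S ⇒ sees sees sees sees sees S S A S ⇒ sees sees sees sees sees sees S A S ⇒ sees sees sees sees sees sees sees A S ⇒ sees sees sees sees sees sees sees sees S ⇒ sees sees sees sees sees sees sees sees sees

S ⇒ A   [S → A]
A ⇒ A A S   [A → A A S]
A A S ⇒ A A S A S   [A → A A S]
A A S A S ⇒ sees A S A S   [A → sees]
sees A S A S ⇒ sees A A S S A S   [A → A A S]
sees A A S S A S ⇒ sees A A S A S S A S   [A → A A S]
sees A A S A S S A S ⇒ sees sees A S A S S A S   [A → sees]
sees sees A S A S S A S ⇒ sees sees sees S A S S A S   [A → sees]
sees sees sees S A S S A S ⇒ sees sees sees sees A S S A S   [S → sees]
sees sees sees sees A S S A S ⇒ sees sees sees sees sees S S A S   [A → sees]
sees sees sees sees sees S S A S ⇒ sees sees sees sees sees sees S A S   [S → sees]
sees sees sees sees sees sees S A S ⇒ sees sees sees sees sees sees sees A S   [S → sees]
sees sees sees sees sees sees sees A S ⇒ sees sees sees sees sees sees sees sees S   [A → sees]
sees sees sees sees sees sees sees sees S ⇒ sees sees sees sees sees sees sees sees sees   [S → sees]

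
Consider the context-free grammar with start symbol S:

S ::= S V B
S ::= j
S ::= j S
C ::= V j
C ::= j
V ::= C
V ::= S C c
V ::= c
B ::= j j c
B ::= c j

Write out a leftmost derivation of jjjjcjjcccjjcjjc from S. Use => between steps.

S => SVB => jVB => jSCcB => jSVBCcB => jjSVBCcB => jjSVBVBCcB => jjjSVBVBCcB => jjjjVBVBCcB => jjjjcBVBCcB => jjjjcjjcVBCcB => jjjjcjjccBCcB => jjjjcjjcccjCcB => jjjjcjjcccjjcB => jjjjcjjcccjjcjjc

S => SVB   [S ::= S V B]
SVB => jVB   [S ::= j]
jVB => jSCcB   [V ::= S C c]
jSCcB => jSVBCcB   [S ::= S V B]
jSVBCcB => jjSVBCcB   [S ::= j S]
jjSVBCcB => jjSVBVBCcB   [S ::= S V B]
jjSVBVBCcB => jjjSVBVBCcB   [S ::= j S]
jjjSVBVBCcB => jjjjVBVBCcB   [S ::= j]
jjjjVBVBCcB => jjjjcBVBCcB   [V ::= c]
jjjjcBVBCcB => jjjjcjjcVBCcB   [B ::= j j c]
jjjjcjjcVBCcB => jjjjcjjccBCcB   [V ::= c]
jjjjcjjccBCcB => jjjjcjjcccjCcB   [B ::= c j]
jjjjcjjcccjCcB => jjjjcjjcccjjcB   [C ::= j]
jjjjcjjcccjjcB => jjjjcjjcccjjcjjc   [B ::= j j c]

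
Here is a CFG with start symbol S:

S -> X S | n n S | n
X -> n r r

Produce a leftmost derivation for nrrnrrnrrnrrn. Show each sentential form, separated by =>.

S=>XS=>nrrS=>nrrXS=>nrrnrrS=>nrrnrrXS=>nrrnrrnrrS=>nrrnrrnrrXS=>nrrnrrnrrnrrS=>nrrnrrnrrnrrn

S => XS   [S -> X S]
XS => nrrS   [X -> n r r]
nrrS => nrrXS   [S -> X S]
nrrXS => nrrnrrS   [X -> n r r]
nrrnrrS => nrrnrrXS   [S -> X S]
nrrnrrXS => nrrnrrnrrS   [X -> n r r]
nrrnrrnrrS => nrrnrrnrrXS   [S -> X S]
nrrnrrnrrXS => nrrnrrnrrnrrS   [X -> n r r]
nrrnrrnrrnrrS => nrrnrrnrrnrrn   [S -> n]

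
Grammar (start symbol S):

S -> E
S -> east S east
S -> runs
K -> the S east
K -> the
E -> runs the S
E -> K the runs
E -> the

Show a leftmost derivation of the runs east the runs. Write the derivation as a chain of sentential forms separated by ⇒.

S ⇒ E ⇒ K the runs ⇒ the S east the runs ⇒ the runs east the runs

S ⇒ E   [S -> E]
E ⇒ K the runs   [E -> K the runs]
K the runs ⇒ the S east the runs   [K -> the S east]
the S east the runs ⇒ the runs east the runs   [S -> runs]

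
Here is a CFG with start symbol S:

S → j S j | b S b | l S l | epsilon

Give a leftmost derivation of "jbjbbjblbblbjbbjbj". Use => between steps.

S => jSj   [S → j S j]
jSj => jbSbj   [S → b S b]
jbSbj => jbjSjbj   [S → j S j]
jbjSjbj => jbjbSbjbj   [S → b S b]
jbjbSbjbj => jbjbbSbbjbj   [S → b S b]
jbjbbSbbjbj => jbjbbjSjbbjbj   [S → j S j]
jbjbbjSjbbjbj => jbjbbjbSbjbbjbj   [S → b S b]
jbjbbjbSbjbbjbj => jbjbbjblSlbjbbjbj   [S → l S l]
jbjbbjblSlbjbbjbj => jbjbbjblbSblbjbbjbj   [S → b S b]
jbjbbjblbSblbjbbjbj => jbjbbjblbblbjbbjbj   [S → epsilon]

S=>jSj=>jbSbj=>jbjSjbj=>jbjbSbjbj=>jbjbbSbbjbj=>jbjbbjSjbbjbj=>jbjbbjbSbjbbjbj=>jbjbbjblSlbjbbjbj=>jbjbbjblbSblbjbbjbj=>jbjbbjblbblbjbbjbj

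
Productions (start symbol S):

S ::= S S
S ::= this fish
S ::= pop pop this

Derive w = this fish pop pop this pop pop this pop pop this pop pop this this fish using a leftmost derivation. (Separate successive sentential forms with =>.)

S => S S => S S S => this fish S S => this fish S S S => this fish S S S S => this fish pop pop this S S S => this fish pop pop this pop pop this S S => this fish pop pop this pop pop this pop pop this S => this fish pop pop this pop pop this pop pop this S S => this fish pop pop this pop pop this pop pop this pop pop this S => this fish pop pop this pop pop this pop pop this pop pop this this fish

S => S S   [S ::= S S]
S S => S S S   [S ::= S S]
S S S => this fish S S   [S ::= this fish]
this fish S S => this fish S S S   [S ::= S S]
this fish S S S => this fish S S S S   [S ::= S S]
this fish S S S S => this fish pop pop this S S S   [S ::= pop pop this]
this fish pop pop this S S S => this fish pop pop this pop pop this S S   [S ::= pop pop this]
this fish pop pop this pop pop this S S => this fish pop pop this pop pop this pop pop this S   [S ::= pop pop this]
this fish pop pop this pop pop this pop pop this S => this fish pop pop this pop pop this pop pop this S S   [S ::= S S]
this fish pop pop this pop pop this pop pop this S S => this fish pop pop this pop pop this pop pop this pop pop this S   [S ::= pop pop this]
this fish pop pop this pop pop this pop pop this pop pop this S => this fish pop pop this pop pop this pop pop this pop pop this this fish   [S ::= this fish]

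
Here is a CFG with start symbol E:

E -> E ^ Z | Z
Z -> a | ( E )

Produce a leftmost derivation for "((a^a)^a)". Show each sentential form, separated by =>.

E => Z => (E) => (E^Z) => (Z^Z) => ((E)^Z) => ((E^Z)^Z) => ((Z^Z)^Z) => ((a^Z)^Z) => ((a^a)^Z) => ((a^a)^a)

E => Z   [E -> Z]
Z => (E)   [Z -> ( E )]
(E) => (E^Z)   [E -> E ^ Z]
(E^Z) => (Z^Z)   [E -> Z]
(Z^Z) => ((E)^Z)   [Z -> ( E )]
((E)^Z) => ((E^Z)^Z)   [E -> E ^ Z]
((E^Z)^Z) => ((Z^Z)^Z)   [E -> Z]
((Z^Z)^Z) => ((a^Z)^Z)   [Z -> a]
((a^Z)^Z) => ((a^a)^Z)   [Z -> a]
((a^a)^Z) => ((a^a)^a)   [Z -> a]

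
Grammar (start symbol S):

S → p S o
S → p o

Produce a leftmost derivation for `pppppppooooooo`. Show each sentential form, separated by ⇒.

S ⇒ pSo   [S → p S o]
pSo ⇒ ppSoo   [S → p S o]
ppSoo ⇒ pppSooo   [S → p S o]
pppSooo ⇒ ppppSoooo   [S → p S o]
ppppSoooo ⇒ pppppSooooo   [S → p S o]
pppppSooooo ⇒ ppppppSoooooo   [S → p S o]
ppppppSoooooo ⇒ pppppppooooooo   [S → p o]

S⇒pSo⇒ppSoo⇒pppSooo⇒ppppSoooo⇒pppppSooooo⇒ppppppSoooooo⇒pppppppooooooo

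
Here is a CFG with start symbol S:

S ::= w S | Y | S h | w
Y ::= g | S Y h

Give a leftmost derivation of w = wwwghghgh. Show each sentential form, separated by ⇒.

S⇒wS⇒wY⇒wSYh⇒wYYh⇒wSYhYh⇒wYYhYh⇒wSYhYhYh⇒wwSYhYhYh⇒wwwYhYhYh⇒wwwghYhYh⇒wwwghghYh⇒wwwghghgh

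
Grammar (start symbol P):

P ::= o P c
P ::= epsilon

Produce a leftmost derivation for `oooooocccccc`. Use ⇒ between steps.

P ⇒ oPc ⇒ ooPcc ⇒ oooPccc ⇒ ooooPcccc ⇒ oooooPccccc ⇒ ooooooPcccccc ⇒ oooooocccccc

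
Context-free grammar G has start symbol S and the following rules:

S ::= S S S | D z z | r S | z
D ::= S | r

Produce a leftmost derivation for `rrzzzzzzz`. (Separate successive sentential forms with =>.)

S => SSS   [S ::= S S S]
SSS => DzzSS   [S ::= D z z]
DzzSS => SzzSS   [D ::= S]
SzzSS => rSzzSS   [S ::= r S]
rSzzSS => rrSzzSS   [S ::= r S]
rrSzzSS => rrDzzzzSS   [S ::= D z z]
rrDzzzzSS => rrSzzzzSS   [D ::= S]
rrSzzzzSS => rrzzzzzSS   [S ::= z]
rrzzzzzSS => rrzzzzzzS   [S ::= z]
rrzzzzzzS => rrzzzzzzz   [S ::= z]

S => SSS => DzzSS => SzzSS => rSzzSS => rrSzzSS => rrDzzzzSS => rrSzzzzSS => rrzzzzzSS => rrzzzzzzS => rrzzzzzzz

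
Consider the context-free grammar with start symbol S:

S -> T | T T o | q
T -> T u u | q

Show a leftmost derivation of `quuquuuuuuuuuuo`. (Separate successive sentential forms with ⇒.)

S ⇒ TTo ⇒ TuuTo ⇒ quuTo ⇒ quuTuuo ⇒ quuTuuuuo ⇒ quuTuuuuuuo ⇒ quuTuuuuuuuuo ⇒ quuTuuuuuuuuuuo ⇒ quuquuuuuuuuuuo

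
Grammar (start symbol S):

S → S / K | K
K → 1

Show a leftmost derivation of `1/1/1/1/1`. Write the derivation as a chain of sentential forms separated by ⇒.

S⇒S/K⇒S/K/K⇒S/K/K/K⇒S/K/K/K/K⇒K/K/K/K/K⇒1/K/K/K/K⇒1/1/K/K/K⇒1/1/1/K/K⇒1/1/1/1/K⇒1/1/1/1/1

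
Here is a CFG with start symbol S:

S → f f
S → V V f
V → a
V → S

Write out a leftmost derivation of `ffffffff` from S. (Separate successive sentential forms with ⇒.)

S⇒VVf⇒SVf⇒ffVf⇒ffSf⇒ffVVff⇒ffSVff⇒ffffVff⇒ffffSff⇒ffffffff

S ⇒ VVf   [S → V V f]
VVf ⇒ SVf   [V → S]
SVf ⇒ ffVf   [S → f f]
ffVf ⇒ ffSf   [V → S]
ffSf ⇒ ffVVff   [S → V V f]
ffVVff ⇒ ffSVff   [V → S]
ffSVff ⇒ ffffVff   [S → f f]
ffffVff ⇒ ffffSff   [V → S]
ffffSff ⇒ ffffffff   [S → f f]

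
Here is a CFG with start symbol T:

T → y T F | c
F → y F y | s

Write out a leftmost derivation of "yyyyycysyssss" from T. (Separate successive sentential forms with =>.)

T => yTF => yyTFF => yyyTFFF => yyyyTFFFF => yyyyyTFFFFF => yyyyycFFFFF => yyyyycyFyFFFF => yyyyycysyFFFF => yyyyycysysFFF => yyyyycysyssFF => yyyyycysysssF => yyyyycysyssss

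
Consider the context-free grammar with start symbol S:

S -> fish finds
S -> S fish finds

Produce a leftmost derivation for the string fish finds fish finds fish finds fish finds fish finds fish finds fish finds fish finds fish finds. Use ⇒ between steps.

S ⇒ S fish finds ⇒ S fish finds fish finds ⇒ S fish finds fish finds fish finds ⇒ S fish finds fish finds fish finds fish finds ⇒ S fish finds fish finds fish finds fish finds fish finds ⇒ S fish finds fish finds fish finds fish finds fish finds fish finds ⇒ S fish finds fish finds fish finds fish finds fish finds fish finds fish finds ⇒ S fish finds fish finds fish finds fish finds fish finds fish finds fish finds fish finds ⇒ fish finds fish finds fish finds fish finds fish finds fish finds fish finds fish finds fish finds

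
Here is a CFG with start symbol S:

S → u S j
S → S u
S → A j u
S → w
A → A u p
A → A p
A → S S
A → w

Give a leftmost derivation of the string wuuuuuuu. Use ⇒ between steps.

S ⇒ Su ⇒ Suu ⇒ Suuu ⇒ Suuuu ⇒ Suuuuu ⇒ Suuuuuu ⇒ Suuuuuuu ⇒ wuuuuuuu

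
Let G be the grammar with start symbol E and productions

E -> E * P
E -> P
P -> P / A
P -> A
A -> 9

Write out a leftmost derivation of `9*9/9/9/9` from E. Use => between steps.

E => E*P   [E -> E * P]
E*P => P*P   [E -> P]
P*P => A*P   [P -> A]
A*P => 9*P   [A -> 9]
9*P => 9*P/A   [P -> P / A]
9*P/A => 9*P/A/A   [P -> P / A]
9*P/A/A => 9*P/A/A/A   [P -> P / A]
9*P/A/A/A => 9*A/A/A/A   [P -> A]
9*A/A/A/A => 9*9/A/A/A   [A -> 9]
9*9/A/A/A => 9*9/9/A/A   [A -> 9]
9*9/9/A/A => 9*9/9/9/A   [A -> 9]
9*9/9/9/A => 9*9/9/9/9   [A -> 9]

E=>E*P=>P*P=>A*P=>9*P=>9*P/A=>9*P/A/A=>9*P/A/A/A=>9*A/A/A/A=>9*9/A/A/A=>9*9/9/A/A=>9*9/9/9/A=>9*9/9/9/9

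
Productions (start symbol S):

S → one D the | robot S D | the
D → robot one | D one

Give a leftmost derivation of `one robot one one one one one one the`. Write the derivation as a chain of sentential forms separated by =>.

S => one D the   [S → one D the]
one D the => one D one the   [D → D one]
one D one the => one D one one the   [D → D one]
one D one one the => one D one one one the   [D → D one]
one D one one one the => one D one one one one the   [D → D one]
one D one one one one the => one D one one one one one the   [D → D one]
one D one one one one one the => one robot one one one one one one the   [D → robot one]

S => one D the => one D one the => one D one one the => one D one one one the => one D one one one one the => one D one one one one one the => one robot one one one one one one the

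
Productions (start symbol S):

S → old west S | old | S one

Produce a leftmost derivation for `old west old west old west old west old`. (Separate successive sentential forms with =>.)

S => old west S => old west old west S => old west old west old west S => old west old west old west old west S => old west old west old west old west old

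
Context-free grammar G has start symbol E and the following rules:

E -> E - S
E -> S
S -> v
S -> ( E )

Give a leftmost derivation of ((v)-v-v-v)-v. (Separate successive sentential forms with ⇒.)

E⇒E-S⇒S-S⇒(E)-S⇒(E-S)-S⇒(E-S-S)-S⇒(E-S-S-S)-S⇒(S-S-S-S)-S⇒((E)-S-S-S)-S⇒((S)-S-S-S)-S⇒((v)-S-S-S)-S⇒((v)-v-S-S)-S⇒((v)-v-v-S)-S⇒((v)-v-v-v)-S⇒((v)-v-v-v)-v

E ⇒ E-S   [E -> E - S]
E-S ⇒ S-S   [E -> S]
S-S ⇒ (E)-S   [S -> ( E )]
(E)-S ⇒ (E-S)-S   [E -> E - S]
(E-S)-S ⇒ (E-S-S)-S   [E -> E - S]
(E-S-S)-S ⇒ (E-S-S-S)-S   [E -> E - S]
(E-S-S-S)-S ⇒ (S-S-S-S)-S   [E -> S]
(S-S-S-S)-S ⇒ ((E)-S-S-S)-S   [S -> ( E )]
((E)-S-S-S)-S ⇒ ((S)-S-S-S)-S   [E -> S]
((S)-S-S-S)-S ⇒ ((v)-S-S-S)-S   [S -> v]
((v)-S-S-S)-S ⇒ ((v)-v-S-S)-S   [S -> v]
((v)-v-S-S)-S ⇒ ((v)-v-v-S)-S   [S -> v]
((v)-v-v-S)-S ⇒ ((v)-v-v-v)-S   [S -> v]
((v)-v-v-v)-S ⇒ ((v)-v-v-v)-v   [S -> v]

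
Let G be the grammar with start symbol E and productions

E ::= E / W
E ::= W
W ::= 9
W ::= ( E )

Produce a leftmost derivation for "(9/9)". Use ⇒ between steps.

E ⇒ W   [E ::= W]
W ⇒ (E)   [W ::= ( E )]
(E) ⇒ (E/W)   [E ::= E / W]
(E/W) ⇒ (W/W)   [E ::= W]
(W/W) ⇒ (9/W)   [W ::= 9]
(9/W) ⇒ (9/9)   [W ::= 9]

E⇒W⇒(E)⇒(E/W)⇒(W/W)⇒(9/W)⇒(9/9)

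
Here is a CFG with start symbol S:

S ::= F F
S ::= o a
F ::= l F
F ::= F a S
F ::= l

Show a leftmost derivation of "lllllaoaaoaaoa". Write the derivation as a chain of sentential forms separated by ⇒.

S⇒FF⇒lFF⇒llF⇒llFaS⇒lllFaS⇒lllFaSaS⇒lllFaSaSaS⇒llllFaSaSaS⇒lllllaSaSaS⇒lllllaoaaSaS⇒lllllaoaaoaaS⇒lllllaoaaoaaoa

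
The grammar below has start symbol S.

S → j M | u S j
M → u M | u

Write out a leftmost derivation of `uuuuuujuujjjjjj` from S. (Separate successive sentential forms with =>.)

S => uSj => uuSjj => uuuSjjj => uuuuSjjjj => uuuuuSjjjjj => uuuuuuSjjjjjj => uuuuuujMjjjjjj => uuuuuujuMjjjjjj => uuuuuujuujjjjjj

S => uSj   [S → u S j]
uSj => uuSjj   [S → u S j]
uuSjj => uuuSjjj   [S → u S j]
uuuSjjj => uuuuSjjjj   [S → u S j]
uuuuSjjjj => uuuuuSjjjjj   [S → u S j]
uuuuuSjjjjj => uuuuuuSjjjjjj   [S → u S j]
uuuuuuSjjjjjj => uuuuuujMjjjjjj   [S → j M]
uuuuuujMjjjjjj => uuuuuujuMjjjjjj   [M → u M]
uuuuuujuMjjjjjj => uuuuuujuujjjjjj   [M → u]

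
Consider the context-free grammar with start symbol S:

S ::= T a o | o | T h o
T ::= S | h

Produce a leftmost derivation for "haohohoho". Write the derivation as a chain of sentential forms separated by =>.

S => Tho => Sho => Thoho => Shoho => Thohoho => Shohoho => Taohohoho => haohohoho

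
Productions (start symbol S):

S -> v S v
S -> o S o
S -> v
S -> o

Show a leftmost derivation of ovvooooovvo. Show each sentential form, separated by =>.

S => oSo   [S -> o S o]
oSo => ovSvo   [S -> v S v]
ovSvo => ovvSvvo   [S -> v S v]
ovvSvvo => ovvoSovvo   [S -> o S o]
ovvoSovvo => ovvooSoovvo   [S -> o S o]
ovvooSoovvo => ovvooooovvo   [S -> o]

S => oSo => ovSvo => ovvSvvo => ovvoSovvo => ovvooSoovvo => ovvooooovvo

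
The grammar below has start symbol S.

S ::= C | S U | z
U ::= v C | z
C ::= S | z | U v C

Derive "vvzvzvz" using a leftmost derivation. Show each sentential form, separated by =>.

S => C => UvC => vCvC => vUvCvC => vvCvCvC => vvzvCvC => vvzvSvC => vvzvzvC => vvzvzvz

S => C   [S ::= C]
C => UvC   [C ::= U v C]
UvC => vCvC   [U ::= v C]
vCvC => vUvCvC   [C ::= U v C]
vUvCvC => vvCvCvC   [U ::= v C]
vvCvCvC => vvzvCvC   [C ::= z]
vvzvCvC => vvzvSvC   [C ::= S]
vvzvSvC => vvzvzvC   [S ::= z]
vvzvzvC => vvzvzvz   [C ::= z]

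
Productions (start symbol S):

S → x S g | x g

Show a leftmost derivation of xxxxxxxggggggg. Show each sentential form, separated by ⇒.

S ⇒ xSg ⇒ xxSgg ⇒ xxxSggg ⇒ xxxxSgggg ⇒ xxxxxSggggg ⇒ xxxxxxSgggggg ⇒ xxxxxxxggggggg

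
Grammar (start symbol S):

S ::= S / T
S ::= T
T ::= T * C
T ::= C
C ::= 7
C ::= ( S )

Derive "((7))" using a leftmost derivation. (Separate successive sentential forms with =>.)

S => T => C => (S) => (T) => (C) => ((S)) => ((T)) => ((C)) => ((7))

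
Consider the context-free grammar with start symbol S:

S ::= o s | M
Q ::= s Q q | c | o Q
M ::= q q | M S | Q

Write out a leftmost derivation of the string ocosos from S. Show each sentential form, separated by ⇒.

S ⇒ M ⇒ MS ⇒ MSS ⇒ QSS ⇒ oQSS ⇒ ocSS ⇒ ocosS ⇒ ocosos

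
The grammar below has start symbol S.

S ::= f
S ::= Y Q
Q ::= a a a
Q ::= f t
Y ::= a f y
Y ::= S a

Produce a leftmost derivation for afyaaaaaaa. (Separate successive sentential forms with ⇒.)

S ⇒ YQ ⇒ SaQ ⇒ YQaQ ⇒ afyQaQ ⇒ afyaaaaQ ⇒ afyaaaaaaa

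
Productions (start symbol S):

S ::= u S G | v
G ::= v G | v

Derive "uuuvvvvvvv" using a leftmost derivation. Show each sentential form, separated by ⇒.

S ⇒ uSG   [S ::= u S G]
uSG ⇒ uuSGG   [S ::= u S G]
uuSGG ⇒ uuuSGGG   [S ::= u S G]
uuuSGGG ⇒ uuuvGGG   [S ::= v]
uuuvGGG ⇒ uuuvvGGG   [G ::= v G]
uuuvvGGG ⇒ uuuvvvGGG   [G ::= v G]
uuuvvvGGG ⇒ uuuvvvvGG   [G ::= v]
uuuvvvvGG ⇒ uuuvvvvvGG   [G ::= v G]
uuuvvvvvGG ⇒ uuuvvvvvvG   [G ::= v]
uuuvvvvvvG ⇒ uuuvvvvvvv   [G ::= v]

S ⇒ uSG ⇒ uuSGG ⇒ uuuSGGG ⇒ uuuvGGG ⇒ uuuvvGGG ⇒ uuuvvvGGG ⇒ uuuvvvvGG ⇒ uuuvvvvvGG ⇒ uuuvvvvvvG ⇒ uuuvvvvvvv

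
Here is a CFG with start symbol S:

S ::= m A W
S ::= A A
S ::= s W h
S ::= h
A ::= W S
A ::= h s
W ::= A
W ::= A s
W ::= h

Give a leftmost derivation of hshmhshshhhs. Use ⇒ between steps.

S ⇒ AA ⇒ WSA ⇒ hSA ⇒ hsWhA ⇒ hsAhA ⇒ hsWShA ⇒ hsAsShA ⇒ hsWSsShA ⇒ hshSsShA ⇒ hshmAWsShA ⇒ hshmhsWsShA ⇒ hshmhshsShA ⇒ hshmhshshhA ⇒ hshmhshshhhs

S ⇒ AA   [S ::= A A]
AA ⇒ WSA   [A ::= W S]
WSA ⇒ hSA   [W ::= h]
hSA ⇒ hsWhA   [S ::= s W h]
hsWhA ⇒ hsAhA   [W ::= A]
hsAhA ⇒ hsWShA   [A ::= W S]
hsWShA ⇒ hsAsShA   [W ::= A s]
hsAsShA ⇒ hsWSsShA   [A ::= W S]
hsWSsShA ⇒ hshSsShA   [W ::= h]
hshSsShA ⇒ hshmAWsShA   [S ::= m A W]
hshmAWsShA ⇒ hshmhsWsShA   [A ::= h s]
hshmhsWsShA ⇒ hshmhshsShA   [W ::= h]
hshmhshsShA ⇒ hshmhshshhA   [S ::= h]
hshmhshshhA ⇒ hshmhshshhhs   [A ::= h s]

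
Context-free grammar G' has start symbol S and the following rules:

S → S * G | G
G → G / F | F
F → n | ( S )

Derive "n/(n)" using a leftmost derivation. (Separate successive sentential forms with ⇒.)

S ⇒ G   [S → G]
G ⇒ G/F   [G → G / F]
G/F ⇒ F/F   [G → F]
F/F ⇒ n/F   [F → n]
n/F ⇒ n/(S)   [F → ( S )]
n/(S) ⇒ n/(G)   [S → G]
n/(G) ⇒ n/(F)   [G → F]
n/(F) ⇒ n/(n)   [F → n]

S⇒G⇒G/F⇒F/F⇒n/F⇒n/(S)⇒n/(G)⇒n/(F)⇒n/(n)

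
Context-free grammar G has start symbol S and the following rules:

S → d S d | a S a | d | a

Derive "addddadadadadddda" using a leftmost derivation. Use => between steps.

S => aSa   [S → a S a]
aSa => adSda   [S → d S d]
adSda => addSdda   [S → d S d]
addSdda => adddSddda   [S → d S d]
adddSddda => addddSdddda   [S → d S d]
addddSdddda => addddaSadddda   [S → a S a]
addddaSadddda => addddadSdadddda   [S → d S d]
addddadSdadddda => addddadaSadadddda   [S → a S a]
addddadaSadadddda => addddadadadadddda   [S → d]

S => aSa => adSda => addSdda => adddSddda => addddSdddda => addddaSadddda => addddadSdadddda => addddadaSadadddda => addddadadadadddda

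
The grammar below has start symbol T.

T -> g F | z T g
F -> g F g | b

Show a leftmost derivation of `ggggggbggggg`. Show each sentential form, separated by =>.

T => gF => ggFg => gggFgg => ggggFggg => gggggFgggg => ggggggFggggg => ggggggbggggg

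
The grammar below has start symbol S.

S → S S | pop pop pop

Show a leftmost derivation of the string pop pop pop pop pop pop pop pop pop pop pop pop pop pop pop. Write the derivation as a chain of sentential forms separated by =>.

S => S S   [S → S S]
S S => S S S   [S → S S]
S S S => S S S S   [S → S S]
S S S S => pop pop pop S S S   [S → pop pop pop]
pop pop pop S S S => pop pop pop S S S S   [S → S S]
pop pop pop S S S S => pop pop pop pop pop pop S S S   [S → pop pop pop]
pop pop pop pop pop pop S S S => pop pop pop pop pop pop pop pop pop S S   [S → pop pop pop]
pop pop pop pop pop pop pop pop pop S S => pop pop pop pop pop pop pop pop pop pop pop pop S   [S → pop pop pop]
pop pop pop pop pop pop pop pop pop pop pop pop S => pop pop pop pop pop pop pop pop pop pop pop pop pop pop pop   [S → pop pop pop]

S => S S => S S S => S S S S => pop pop pop S S S => pop pop pop S S S S => pop pop pop pop pop pop S S S => pop pop pop pop pop pop pop pop pop S S => pop pop pop pop pop pop pop pop pop pop pop pop S => pop pop pop pop pop pop pop pop pop pop pop pop pop pop pop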